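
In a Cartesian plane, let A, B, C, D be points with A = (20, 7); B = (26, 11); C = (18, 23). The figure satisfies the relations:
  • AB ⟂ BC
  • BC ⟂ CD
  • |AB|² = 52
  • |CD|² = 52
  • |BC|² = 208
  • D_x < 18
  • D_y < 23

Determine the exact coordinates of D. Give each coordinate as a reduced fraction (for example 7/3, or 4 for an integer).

D = (12, 19)

1. D_x = 12  [[BC ⟂ CD ⇒ -8x+12y-132=0] ∩ [|D−(18, 23)|²=52]]
2. D_y = 19  [[BC ⟂ CD ⇒ -8x+12y-132=0] ∩ [|D−(18, 23)|²=52]]
   so D = (12, 19)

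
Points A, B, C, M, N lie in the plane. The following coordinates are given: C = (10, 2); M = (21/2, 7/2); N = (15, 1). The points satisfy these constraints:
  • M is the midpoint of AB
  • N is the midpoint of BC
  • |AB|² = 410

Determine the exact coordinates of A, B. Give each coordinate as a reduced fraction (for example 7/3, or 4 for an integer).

1. B_x = 20  [B = 2·N−C = 2·(15, 1)−(10, 2)]
2. B_y = 0  [B = 2·N−C = 2·(15, 1)−(10, 2)]
   so B = (20, 0)
3. A_x = 1  [A = 2·M−B = 2·(21/2, 7/2)−(20, 0)]
4. A_y = 7  [A = 2·M−B = 2·(21/2, 7/2)−(20, 0)]
   so A = (1, 7)

A = (1, 7)
B = (20, 0)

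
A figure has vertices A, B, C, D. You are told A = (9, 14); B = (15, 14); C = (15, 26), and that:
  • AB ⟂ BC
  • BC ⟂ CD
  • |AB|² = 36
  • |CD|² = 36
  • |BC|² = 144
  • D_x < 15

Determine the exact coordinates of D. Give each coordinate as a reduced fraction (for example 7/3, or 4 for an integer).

1. D_x = 9  [[BC ⟂ CD ⇒ 12y-312=0] ∩ [|D−(15, 26)|²=36]]
2. D_y = 26  [[BC ⟂ CD ⇒ 12y-312=0] ∩ [|D−(15, 26)|²=36]]
   so D = (9, 26)

D = (9, 26)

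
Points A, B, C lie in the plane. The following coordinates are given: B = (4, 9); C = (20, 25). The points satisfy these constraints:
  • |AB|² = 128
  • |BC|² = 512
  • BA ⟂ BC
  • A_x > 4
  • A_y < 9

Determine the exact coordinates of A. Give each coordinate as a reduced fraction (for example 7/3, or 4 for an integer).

A = (12, 1)

1. A_x = 12  [[BA ⟂ BC ⇒ 16x+16y-208=0] ∩ [|A−(4, 9)|²=128]]
2. A_y = 1  [[BA ⟂ BC ⇒ 16x+16y-208=0] ∩ [|A−(4, 9)|²=128]]
   so A = (12, 1)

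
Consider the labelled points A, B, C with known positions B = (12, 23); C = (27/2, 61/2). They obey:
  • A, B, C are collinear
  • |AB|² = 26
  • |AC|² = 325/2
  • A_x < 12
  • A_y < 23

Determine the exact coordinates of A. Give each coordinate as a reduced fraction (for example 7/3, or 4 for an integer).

1. A_x = 11  [[A, B, C are collinear ⇒ -15/2x+3/2y+111/2=0] ∩ [|A−(12, 23)|²=26]]
2. A_y = 18  [[A, B, C are collinear ⇒ -15/2x+3/2y+111/2=0] ∩ [|A−(12, 23)|²=26]]
   so A = (11, 18)

A = (11, 18)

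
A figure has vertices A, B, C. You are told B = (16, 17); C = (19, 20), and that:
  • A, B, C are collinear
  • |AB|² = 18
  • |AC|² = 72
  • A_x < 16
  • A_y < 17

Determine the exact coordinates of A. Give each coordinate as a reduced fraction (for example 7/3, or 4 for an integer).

A = (13, 14)

1. A_x = 13  [[A, B, C are collinear ⇒ -3x+3y-3=0] ∩ [|A−(16, 17)|²=18]]
2. A_y = 14  [[A, B, C are collinear ⇒ -3x+3y-3=0] ∩ [|A−(16, 17)|²=18]]
   so A = (13, 14)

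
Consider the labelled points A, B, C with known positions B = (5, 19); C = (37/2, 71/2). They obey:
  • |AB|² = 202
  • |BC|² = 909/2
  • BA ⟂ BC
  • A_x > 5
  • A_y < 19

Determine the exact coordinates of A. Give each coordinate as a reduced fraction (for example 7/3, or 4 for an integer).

1. A_x = 16  [[BA ⟂ BC ⇒ 27/2x+33/2y-381=0] ∩ [|A−(5, 19)|²=202]]
2. A_y = 10  [[BA ⟂ BC ⇒ 27/2x+33/2y-381=0] ∩ [|A−(5, 19)|²=202]]
   so A = (16, 10)

A = (16, 10)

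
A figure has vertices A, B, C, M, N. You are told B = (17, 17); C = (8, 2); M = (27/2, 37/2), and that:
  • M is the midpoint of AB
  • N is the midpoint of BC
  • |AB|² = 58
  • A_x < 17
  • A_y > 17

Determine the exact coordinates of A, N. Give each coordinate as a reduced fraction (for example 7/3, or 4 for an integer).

1. A_x = 10  [A = 2·M−B = 2·(27/2, 37/2)−(17, 17)]
2. A_y = 20  [A = 2·M−B = 2·(27/2, 37/2)−(17, 17)]
   so A = (10, 20)
3. N_x = 25/2  [2·N = B+C = (17, 17)+(8, 2)]
4. N_y = 19/2  [2·N = B+C = (17, 17)+(8, 2)]
   so N = (25/2, 19/2)

A = (10, 20)
N = (25/2, 19/2)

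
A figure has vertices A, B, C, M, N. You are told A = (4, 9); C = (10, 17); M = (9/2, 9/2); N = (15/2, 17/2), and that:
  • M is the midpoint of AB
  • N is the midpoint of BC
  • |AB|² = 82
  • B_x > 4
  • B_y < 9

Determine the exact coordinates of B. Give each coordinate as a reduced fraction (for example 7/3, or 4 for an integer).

1. B_x = 5  [B = 2·M−A = 2·(9/2, 9/2)−(4, 9)]
2. B_y = 0  [B = 2·M−A = 2·(9/2, 9/2)−(4, 9)]
   so B = (5, 0)

B = (5, 0)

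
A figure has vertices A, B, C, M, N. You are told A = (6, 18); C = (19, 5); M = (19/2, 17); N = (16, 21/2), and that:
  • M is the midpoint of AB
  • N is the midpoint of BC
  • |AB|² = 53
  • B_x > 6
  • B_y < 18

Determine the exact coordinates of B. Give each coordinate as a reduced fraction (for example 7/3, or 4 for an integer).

1. B_x = 13  [B = 2·M−A = 2·(19/2, 17)−(6, 18)]
2. B_y = 16  [B = 2·M−A = 2·(19/2, 17)−(6, 18)]
   so B = (13, 16)

B = (13, 16)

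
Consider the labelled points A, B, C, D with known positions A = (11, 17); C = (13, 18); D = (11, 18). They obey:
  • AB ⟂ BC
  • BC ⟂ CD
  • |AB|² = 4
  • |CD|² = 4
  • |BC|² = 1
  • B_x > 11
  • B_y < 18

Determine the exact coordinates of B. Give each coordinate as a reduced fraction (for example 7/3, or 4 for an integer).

1. B_x = 13  [[BC ⟂ CD ⇒ 2x-26=0] ∩ [|B−(11, 17)|²=4]]
2. B_y = 17  [[BC ⟂ CD ⇒ 2x-26=0] ∩ [|B−(11, 17)|²=4]]
   so B = (13, 17)

B = (13, 17)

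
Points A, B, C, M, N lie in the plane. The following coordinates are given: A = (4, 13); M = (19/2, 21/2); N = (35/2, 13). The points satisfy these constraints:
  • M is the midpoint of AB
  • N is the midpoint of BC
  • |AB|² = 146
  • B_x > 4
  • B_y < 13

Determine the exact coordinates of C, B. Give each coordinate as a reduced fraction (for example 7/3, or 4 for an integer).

C = (20, 18)
B = (15, 8)

1. B_x = 15  [B = 2·M−A = 2·(19/2, 21/2)−(4, 13)]
2. B_y = 8  [B = 2·M−A = 2·(19/2, 21/2)−(4, 13)]
   so B = (15, 8)
3. C_x = 20  [C = 2·N−B = 2·(35/2, 13)−(15, 8)]
4. C_y = 18  [C = 2·N−B = 2·(35/2, 13)−(15, 8)]
   so C = (20, 18)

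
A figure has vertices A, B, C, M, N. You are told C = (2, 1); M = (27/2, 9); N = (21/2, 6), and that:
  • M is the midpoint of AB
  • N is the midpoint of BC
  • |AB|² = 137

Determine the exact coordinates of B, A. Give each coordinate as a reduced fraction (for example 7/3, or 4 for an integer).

1. B_x = 19  [B = 2·N−C = 2·(21/2, 6)−(2, 1)]
2. B_y = 11  [B = 2·N−C = 2·(21/2, 6)−(2, 1)]
   so B = (19, 11)
3. A_x = 8  [A = 2·M−B = 2·(27/2, 9)−(19, 11)]
4. A_y = 7  [A = 2·M−B = 2·(27/2, 9)−(19, 11)]
   so A = (8, 7)

B = (19, 11)
A = (8, 7)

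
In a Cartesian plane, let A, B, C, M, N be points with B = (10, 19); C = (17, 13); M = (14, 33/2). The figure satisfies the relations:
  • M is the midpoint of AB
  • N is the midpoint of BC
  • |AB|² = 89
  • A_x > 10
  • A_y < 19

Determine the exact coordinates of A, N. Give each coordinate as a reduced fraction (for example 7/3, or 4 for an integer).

1. A_x = 18  [A = 2·M−B = 2·(14, 33/2)−(10, 19)]
2. A_y = 14  [A = 2·M−B = 2·(14, 33/2)−(10, 19)]
   so A = (18, 14)
3. N_x = 27/2  [2·N = B+C = (10, 19)+(17, 13)]
4. N_y = 16  [2·N = B+C = (10, 19)+(17, 13)]
   so N = (27/2, 16)

A = (18, 14)
N = (27/2, 16)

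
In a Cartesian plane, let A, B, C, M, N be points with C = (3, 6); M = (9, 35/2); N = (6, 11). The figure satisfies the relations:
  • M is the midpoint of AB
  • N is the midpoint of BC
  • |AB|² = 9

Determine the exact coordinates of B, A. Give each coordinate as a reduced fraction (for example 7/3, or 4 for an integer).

B = (9, 16)
A = (9, 19)

1. B_x = 9  [B = 2·N−C = 2·(6, 11)−(3, 6)]
2. B_y = 16  [B = 2·N−C = 2·(6, 11)−(3, 6)]
   so B = (9, 16)
3. A_x = 9  [A = 2·M−B = 2·(9, 35/2)−(9, 16)]
4. A_y = 19  [A = 2·M−B = 2·(9, 35/2)−(9, 16)]
   so A = (9, 19)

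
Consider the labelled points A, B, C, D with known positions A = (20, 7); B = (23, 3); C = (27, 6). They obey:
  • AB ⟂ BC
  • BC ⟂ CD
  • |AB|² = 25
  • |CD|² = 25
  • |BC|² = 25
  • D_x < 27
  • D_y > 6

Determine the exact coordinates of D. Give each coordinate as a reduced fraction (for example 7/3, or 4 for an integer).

D = (24, 10)

1. D_x = 24  [[BC ⟂ CD ⇒ 4x+3y-126=0] ∩ [|D−(27, 6)|²=25]]
2. D_y = 10  [[BC ⟂ CD ⇒ 4x+3y-126=0] ∩ [|D−(27, 6)|²=25]]
   so D = (24, 10)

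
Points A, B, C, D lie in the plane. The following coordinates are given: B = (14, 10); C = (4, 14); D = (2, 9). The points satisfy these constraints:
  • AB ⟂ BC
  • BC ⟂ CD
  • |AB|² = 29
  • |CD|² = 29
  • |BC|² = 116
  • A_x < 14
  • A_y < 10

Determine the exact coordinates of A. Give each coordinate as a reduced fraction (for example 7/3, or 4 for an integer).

A = (12, 5)

1. A_x = 12  [[AB ⟂ BC ⇒ 10x-4y-100=0] ∩ [|A−(14, 10)|²=29]]
2. A_y = 5  [[AB ⟂ BC ⇒ 10x-4y-100=0] ∩ [|A−(14, 10)|²=29]]
   so A = (12, 5)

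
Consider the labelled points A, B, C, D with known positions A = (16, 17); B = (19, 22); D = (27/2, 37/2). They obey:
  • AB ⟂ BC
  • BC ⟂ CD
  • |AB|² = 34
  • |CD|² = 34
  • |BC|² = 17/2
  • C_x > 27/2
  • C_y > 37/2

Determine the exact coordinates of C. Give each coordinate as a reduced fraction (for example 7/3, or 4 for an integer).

C = (33/2, 47/2)

1. C_x = 33/2  [[AB ⟂ BC ⇒ 3x+5y-167=0] ∩ [|C−(27/2, 37/2)|²=34]]
2. C_y = 47/2  [[AB ⟂ BC ⇒ 3x+5y-167=0] ∩ [|C−(27/2, 37/2)|²=34]]
   so C = (33/2, 47/2)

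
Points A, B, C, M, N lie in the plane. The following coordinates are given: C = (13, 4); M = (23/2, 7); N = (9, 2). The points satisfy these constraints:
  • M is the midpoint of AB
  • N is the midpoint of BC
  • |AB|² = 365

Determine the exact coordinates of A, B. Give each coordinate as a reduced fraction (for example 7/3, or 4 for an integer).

1. B_x = 5  [B = 2·N−C = 2·(9, 2)−(13, 4)]
2. B_y = 0  [B = 2·N−C = 2·(9, 2)−(13, 4)]
   so B = (5, 0)
3. A_x = 18  [A = 2·M−B = 2·(23/2, 7)−(5, 0)]
4. A_y = 14  [A = 2·M−B = 2·(23/2, 7)−(5, 0)]
   so A = (18, 14)

A = (18, 14)
B = (5, 0)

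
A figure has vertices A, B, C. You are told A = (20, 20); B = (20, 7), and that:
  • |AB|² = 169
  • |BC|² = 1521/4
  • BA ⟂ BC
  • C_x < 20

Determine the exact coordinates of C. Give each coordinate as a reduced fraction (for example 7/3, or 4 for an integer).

1. C_x = 1/2  [[BA ⟂ BC ⇒ 13y-91=0] ∩ [|C−(20, 7)|²=1521/4]]
2. C_y = 7  [[BA ⟂ BC ⇒ 13y-91=0] ∩ [|C−(20, 7)|²=1521/4]]
   so C = (1/2, 7)

C = (1/2, 7)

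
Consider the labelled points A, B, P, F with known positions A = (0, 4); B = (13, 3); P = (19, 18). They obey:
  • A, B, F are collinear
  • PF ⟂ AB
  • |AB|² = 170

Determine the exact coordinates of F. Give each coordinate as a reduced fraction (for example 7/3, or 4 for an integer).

1. F_x = 3029/170  [[A, B, F are collinear ⇒ 1x+13y-52=0] ∩ [PF ⟂ AB ⇒ 13x-1y-229=0]]
2. F_y = 447/170  [[A, B, F are collinear ⇒ 1x+13y-52=0] ∩ [PF ⟂ AB ⇒ 13x-1y-229=0]]
   so F = (3029/170, 447/170)

F = (3029/170, 447/170)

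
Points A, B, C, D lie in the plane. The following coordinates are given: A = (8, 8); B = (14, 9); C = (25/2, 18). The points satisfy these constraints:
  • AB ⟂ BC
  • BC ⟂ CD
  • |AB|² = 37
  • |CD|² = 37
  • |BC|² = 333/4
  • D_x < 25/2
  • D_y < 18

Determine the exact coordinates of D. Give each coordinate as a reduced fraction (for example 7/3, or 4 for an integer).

1. D_x = 13/2  [[BC ⟂ CD ⇒ -3/2x+9y-573/4=0] ∩ [|D−(25/2, 18)|²=37]]
2. D_y = 17  [[BC ⟂ CD ⇒ -3/2x+9y-573/4=0] ∩ [|D−(25/2, 18)|²=37]]
   so D = (13/2, 17)

D = (13/2, 17)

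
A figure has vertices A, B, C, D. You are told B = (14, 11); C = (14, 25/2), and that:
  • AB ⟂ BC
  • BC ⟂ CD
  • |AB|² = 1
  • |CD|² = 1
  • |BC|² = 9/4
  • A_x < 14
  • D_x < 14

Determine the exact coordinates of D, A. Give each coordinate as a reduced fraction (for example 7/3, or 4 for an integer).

D = (13, 25/2)
A = (13, 11)

1. D_x = 13  [[BC ⟂ CD ⇒ 3/2y-75/4=0] ∩ [|D−(14, 25/2)|²=1]]
2. D_y = 25/2  [[BC ⟂ CD ⇒ 3/2y-75/4=0] ∩ [|D−(14, 25/2)|²=1]]
   so D = (13, 25/2)
3. A_x = 13  [[AB ⟂ BC ⇒ -3/2y+33/2=0] ∩ [|A−(14, 11)|²=1]]
4. A_y = 11  [[AB ⟂ BC ⇒ -3/2y+33/2=0] ∩ [|A−(14, 11)|²=1]]
   so A = (13, 11)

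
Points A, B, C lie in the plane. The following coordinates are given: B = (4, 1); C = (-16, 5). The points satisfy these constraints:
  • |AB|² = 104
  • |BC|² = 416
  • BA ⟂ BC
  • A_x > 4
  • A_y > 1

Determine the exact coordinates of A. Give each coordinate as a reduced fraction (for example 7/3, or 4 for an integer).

1. A_x = 6  [[BA ⟂ BC ⇒ -20x+4y+76=0] ∩ [|A−(4, 1)|²=104]]
2. A_y = 11  [[BA ⟂ BC ⇒ -20x+4y+76=0] ∩ [|A−(4, 1)|²=104]]
   so A = (6, 11)

A = (6, 11)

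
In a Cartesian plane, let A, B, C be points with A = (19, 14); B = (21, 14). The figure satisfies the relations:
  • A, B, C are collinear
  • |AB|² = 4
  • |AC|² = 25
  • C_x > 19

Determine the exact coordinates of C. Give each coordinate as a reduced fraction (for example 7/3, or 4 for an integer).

1. C_x = 24  [[A, B, C are collinear ⇒ 2y-28=0] ∩ [|C−(19, 14)|²=25]]
2. C_y = 14  [[A, B, C are collinear ⇒ 2y-28=0] ∩ [|C−(19, 14)|²=25]]
   so C = (24, 14)

C = (24, 14)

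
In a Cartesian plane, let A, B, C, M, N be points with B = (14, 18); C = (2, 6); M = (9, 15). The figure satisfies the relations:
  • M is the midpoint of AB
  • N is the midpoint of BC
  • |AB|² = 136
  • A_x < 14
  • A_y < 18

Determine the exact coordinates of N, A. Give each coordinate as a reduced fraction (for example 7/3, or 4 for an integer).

1. A_x = 4  [A = 2·M−B = 2·(9, 15)−(14, 18)]
2. A_y = 12  [A = 2·M−B = 2·(9, 15)−(14, 18)]
   so A = (4, 12)
3. N_x = 8  [2·N = B+C = (14, 18)+(2, 6)]
4. N_y = 12  [2·N = B+C = (14, 18)+(2, 6)]
   so N = (8, 12)

N = (8, 12)
A = (4, 12)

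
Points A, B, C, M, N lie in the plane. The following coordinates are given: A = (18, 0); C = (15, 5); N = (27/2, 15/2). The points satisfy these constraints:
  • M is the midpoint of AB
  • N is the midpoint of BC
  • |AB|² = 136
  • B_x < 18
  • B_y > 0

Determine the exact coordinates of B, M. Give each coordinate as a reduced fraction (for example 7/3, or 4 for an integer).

1. B_x = 12  [B = 2·N−C = 2·(27/2, 15/2)−(15, 5)]
2. B_y = 10  [B = 2·N−C = 2·(27/2, 15/2)−(15, 5)]
   so B = (12, 10)
3. M_x = 15  [2·M = A+B = (18, 0)+(12, 10)]
4. M_y = 5  [2·M = A+B = (18, 0)+(12, 10)]
   so M = (15, 5)

B = (12, 10)
M = (15, 5)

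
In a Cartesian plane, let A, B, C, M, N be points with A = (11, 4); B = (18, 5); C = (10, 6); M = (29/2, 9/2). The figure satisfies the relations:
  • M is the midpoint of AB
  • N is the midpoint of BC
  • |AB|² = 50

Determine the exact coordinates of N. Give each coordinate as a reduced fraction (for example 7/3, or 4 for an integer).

N = (14, 11/2)

1. N_x = 14  [2·N = B+C = (18, 5)+(10, 6)]
2. N_y = 11/2  [2·N = B+C = (18, 5)+(10, 6)]
   so N = (14, 11/2)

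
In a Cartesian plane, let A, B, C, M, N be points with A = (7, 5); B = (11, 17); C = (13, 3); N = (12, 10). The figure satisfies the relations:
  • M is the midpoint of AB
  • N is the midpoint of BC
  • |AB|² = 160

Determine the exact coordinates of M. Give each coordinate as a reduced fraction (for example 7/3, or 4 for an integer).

M = (9, 11)

1. M_x = 9  [2·M = A+B = (7, 5)+(11, 17)]
2. M_y = 11  [2·M = A+B = (7, 5)+(11, 17)]
   so M = (9, 11)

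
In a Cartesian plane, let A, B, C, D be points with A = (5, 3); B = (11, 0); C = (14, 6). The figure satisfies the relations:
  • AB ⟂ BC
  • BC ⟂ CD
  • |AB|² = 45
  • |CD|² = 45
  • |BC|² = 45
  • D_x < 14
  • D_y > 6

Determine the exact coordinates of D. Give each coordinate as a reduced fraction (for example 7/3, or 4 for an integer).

1. D_x = 8  [[BC ⟂ CD ⇒ 3x+6y-78=0] ∩ [|D−(14, 6)|²=45]]
2. D_y = 9  [[BC ⟂ CD ⇒ 3x+6y-78=0] ∩ [|D−(14, 6)|²=45]]
   so D = (8, 9)

D = (8, 9)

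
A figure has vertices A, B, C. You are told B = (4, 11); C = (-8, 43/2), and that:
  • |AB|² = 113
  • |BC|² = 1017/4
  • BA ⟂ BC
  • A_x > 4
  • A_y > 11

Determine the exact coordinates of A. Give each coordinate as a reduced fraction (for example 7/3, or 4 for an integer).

A = (11, 19)

1. A_x = 11  [[BA ⟂ BC ⇒ -12x+21/2y-135/2=0] ∩ [|A−(4, 11)|²=113]]
2. A_y = 19  [[BA ⟂ BC ⇒ -12x+21/2y-135/2=0] ∩ [|A−(4, 11)|²=113]]
   so A = (11, 19)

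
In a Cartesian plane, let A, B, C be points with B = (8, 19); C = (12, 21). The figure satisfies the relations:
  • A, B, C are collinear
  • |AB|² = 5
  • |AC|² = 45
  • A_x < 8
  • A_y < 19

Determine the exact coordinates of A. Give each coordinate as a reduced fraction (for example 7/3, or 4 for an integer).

1. A_x = 6  [[A, B, C are collinear ⇒ -2x+4y-60=0] ∩ [|A−(8, 19)|²=5]]
2. A_y = 18  [[A, B, C are collinear ⇒ -2x+4y-60=0] ∩ [|A−(8, 19)|²=5]]
   so A = (6, 18)

A = (6, 18)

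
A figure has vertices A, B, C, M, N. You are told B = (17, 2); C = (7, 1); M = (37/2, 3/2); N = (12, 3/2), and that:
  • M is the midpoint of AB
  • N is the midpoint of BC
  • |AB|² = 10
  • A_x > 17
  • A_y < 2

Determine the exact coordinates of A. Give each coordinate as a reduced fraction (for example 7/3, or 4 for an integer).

1. A_x = 20  [A = 2·M−B = 2·(37/2, 3/2)−(17, 2)]
2. A_y = 1  [A = 2·M−B = 2·(37/2, 3/2)−(17, 2)]
   so A = (20, 1)

A = (20, 1)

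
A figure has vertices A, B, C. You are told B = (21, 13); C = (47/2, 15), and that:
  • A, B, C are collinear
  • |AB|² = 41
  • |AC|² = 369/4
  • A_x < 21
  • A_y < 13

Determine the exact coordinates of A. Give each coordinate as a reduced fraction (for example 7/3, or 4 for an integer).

1. A_x = 16  [[A, B, C are collinear ⇒ -2x+5/2y+19/2=0] ∩ [|A−(21, 13)|²=41]]
2. A_y = 9  [[A, B, C are collinear ⇒ -2x+5/2y+19/2=0] ∩ [|A−(21, 13)|²=41]]
   so A = (16, 9)

A = (16, 9)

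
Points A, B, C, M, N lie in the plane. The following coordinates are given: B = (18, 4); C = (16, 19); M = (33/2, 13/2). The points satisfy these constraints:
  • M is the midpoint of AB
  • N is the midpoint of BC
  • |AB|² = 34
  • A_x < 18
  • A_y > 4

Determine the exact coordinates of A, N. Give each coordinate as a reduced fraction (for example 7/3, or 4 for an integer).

A = (15, 9)
N = (17, 23/2)

1. A_x = 15  [A = 2·M−B = 2·(33/2, 13/2)−(18, 4)]
2. A_y = 9  [A = 2·M−B = 2·(33/2, 13/2)−(18, 4)]
   so A = (15, 9)
3. N_x = 17  [2·N = B+C = (18, 4)+(16, 19)]
4. N_y = 23/2  [2·N = B+C = (18, 4)+(16, 19)]
   so N = (17, 23/2)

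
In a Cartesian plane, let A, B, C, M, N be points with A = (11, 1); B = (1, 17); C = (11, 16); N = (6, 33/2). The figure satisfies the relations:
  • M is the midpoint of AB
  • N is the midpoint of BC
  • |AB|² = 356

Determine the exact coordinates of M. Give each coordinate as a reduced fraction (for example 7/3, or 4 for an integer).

1. M_x = 6  [2·M = A+B = (11, 1)+(1, 17)]
2. M_y = 9  [2·M = A+B = (11, 1)+(1, 17)]
   so M = (6, 9)

M = (6, 9)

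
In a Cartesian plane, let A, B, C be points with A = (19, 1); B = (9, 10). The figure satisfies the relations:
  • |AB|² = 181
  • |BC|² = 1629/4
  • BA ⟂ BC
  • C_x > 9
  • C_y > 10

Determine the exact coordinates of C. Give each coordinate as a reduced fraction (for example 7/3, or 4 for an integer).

C = (45/2, 25)

1. C_x = 45/2  [[BA ⟂ BC ⇒ 10x-9y=0] ∩ [|C−(9, 10)|²=1629/4]]
2. C_y = 25  [[BA ⟂ BC ⇒ 10x-9y=0] ∩ [|C−(9, 10)|²=1629/4]]
   so C = (45/2, 25)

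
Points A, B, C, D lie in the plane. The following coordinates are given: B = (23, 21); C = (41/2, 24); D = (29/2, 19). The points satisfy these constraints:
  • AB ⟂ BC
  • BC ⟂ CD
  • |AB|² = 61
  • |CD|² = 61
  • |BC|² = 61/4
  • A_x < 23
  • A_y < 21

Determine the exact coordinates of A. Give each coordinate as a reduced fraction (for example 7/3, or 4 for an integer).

1. A_x = 17  [[AB ⟂ BC ⇒ 5/2x-3y+11/2=0] ∩ [|A−(23, 21)|²=61]]
2. A_y = 16  [[AB ⟂ BC ⇒ 5/2x-3y+11/2=0] ∩ [|A−(23, 21)|²=61]]
   so A = (17, 16)

A = (17, 16)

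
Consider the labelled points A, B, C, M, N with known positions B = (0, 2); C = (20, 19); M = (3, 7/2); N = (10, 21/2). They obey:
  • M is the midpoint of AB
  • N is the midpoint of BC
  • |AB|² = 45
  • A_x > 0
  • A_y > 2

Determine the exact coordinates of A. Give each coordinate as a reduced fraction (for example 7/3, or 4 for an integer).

1. A_x = 6  [A = 2·M−B = 2·(3, 7/2)−(0, 2)]
2. A_y = 5  [A = 2·M−B = 2·(3, 7/2)−(0, 2)]
   so A = (6, 5)

A = (6, 5)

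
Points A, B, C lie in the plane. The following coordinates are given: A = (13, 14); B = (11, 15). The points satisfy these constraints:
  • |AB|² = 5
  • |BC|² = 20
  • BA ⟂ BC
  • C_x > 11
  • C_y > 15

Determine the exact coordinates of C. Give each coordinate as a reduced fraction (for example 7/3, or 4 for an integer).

1. C_x = 13  [[BA ⟂ BC ⇒ 2x-1y-7=0] ∩ [|C−(11, 15)|²=20]]
2. C_y = 19  [[BA ⟂ BC ⇒ 2x-1y-7=0] ∩ [|C−(11, 15)|²=20]]
   so C = (13, 19)

C = (13, 19)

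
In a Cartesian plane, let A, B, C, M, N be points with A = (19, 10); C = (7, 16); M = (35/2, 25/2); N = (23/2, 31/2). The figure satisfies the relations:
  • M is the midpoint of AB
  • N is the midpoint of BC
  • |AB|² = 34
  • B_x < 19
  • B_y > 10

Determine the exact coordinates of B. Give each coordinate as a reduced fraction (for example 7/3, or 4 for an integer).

B = (16, 15)

1. B_x = 16  [B = 2·M−A = 2·(35/2, 25/2)−(19, 10)]
2. B_y = 15  [B = 2·M−A = 2·(35/2, 25/2)−(19, 10)]
   so B = (16, 15)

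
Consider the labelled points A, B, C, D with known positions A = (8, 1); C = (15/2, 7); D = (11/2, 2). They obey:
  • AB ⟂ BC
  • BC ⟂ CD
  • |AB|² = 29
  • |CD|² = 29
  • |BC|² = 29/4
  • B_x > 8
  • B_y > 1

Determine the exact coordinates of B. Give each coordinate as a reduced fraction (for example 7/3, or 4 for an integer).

1. B_x = 10  [[BC ⟂ CD ⇒ 2x+5y-50=0] ∩ [|B−(8, 1)|²=29]]
2. B_y = 6  [[BC ⟂ CD ⇒ 2x+5y-50=0] ∩ [|B−(8, 1)|²=29]]
   so B = (10, 6)

B = (10, 6)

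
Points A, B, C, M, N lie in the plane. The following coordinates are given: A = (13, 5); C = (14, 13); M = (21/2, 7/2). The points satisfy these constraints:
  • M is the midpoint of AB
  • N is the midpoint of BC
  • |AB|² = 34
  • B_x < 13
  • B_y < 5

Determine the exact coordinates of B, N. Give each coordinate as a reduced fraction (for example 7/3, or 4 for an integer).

B = (8, 2)
N = (11, 15/2)

1. B_x = 8  [B = 2·M−A = 2·(21/2, 7/2)−(13, 5)]
2. B_y = 2  [B = 2·M−A = 2·(21/2, 7/2)−(13, 5)]
   so B = (8, 2)
3. N_x = 11  [2·N = B+C = (8, 2)+(14, 13)]
4. N_y = 15/2  [2·N = B+C = (8, 2)+(14, 13)]
   so N = (11, 15/2)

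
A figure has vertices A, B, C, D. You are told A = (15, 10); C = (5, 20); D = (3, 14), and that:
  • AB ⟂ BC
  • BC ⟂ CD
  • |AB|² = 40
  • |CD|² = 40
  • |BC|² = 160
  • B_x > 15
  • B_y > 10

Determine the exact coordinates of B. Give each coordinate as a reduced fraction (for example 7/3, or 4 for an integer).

1. B_x = 17  [[BC ⟂ CD ⇒ 2x+6y-130=0] ∩ [|B−(15, 10)|²=40]]
2. B_y = 16  [[BC ⟂ CD ⇒ 2x+6y-130=0] ∩ [|B−(15, 10)|²=40]]
   so B = (17, 16)

B = (17, 16)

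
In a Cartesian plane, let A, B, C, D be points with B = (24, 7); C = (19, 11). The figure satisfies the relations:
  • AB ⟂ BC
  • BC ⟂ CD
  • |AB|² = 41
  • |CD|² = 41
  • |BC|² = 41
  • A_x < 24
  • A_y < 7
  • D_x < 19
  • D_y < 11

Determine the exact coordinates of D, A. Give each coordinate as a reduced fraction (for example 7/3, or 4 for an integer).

1. D_x = 15  [[BC ⟂ CD ⇒ -5x+4y+51=0] ∩ [|D−(19, 11)|²=41]]
2. D_y = 6  [[BC ⟂ CD ⇒ -5x+4y+51=0] ∩ [|D−(19, 11)|²=41]]
   so D = (15, 6)
3. A_x = 20  [[AB ⟂ BC ⇒ 5x-4y-92=0] ∩ [|A−(24, 7)|²=41]]
4. A_y = 2  [[AB ⟂ BC ⇒ 5x-4y-92=0] ∩ [|A−(24, 7)|²=41]]
   so A = (20, 2)

D = (15, 6)
A = (20, 2)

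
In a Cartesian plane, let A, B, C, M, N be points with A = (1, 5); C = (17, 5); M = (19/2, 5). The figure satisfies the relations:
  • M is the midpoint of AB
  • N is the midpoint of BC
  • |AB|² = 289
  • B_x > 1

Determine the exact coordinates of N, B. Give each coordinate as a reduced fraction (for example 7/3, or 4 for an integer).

N = (35/2, 5)
B = (18, 5)

1. B_x = 18  [B = 2·M−A = 2·(19/2, 5)−(1, 5)]
2. B_y = 5  [B = 2·M−A = 2·(19/2, 5)−(1, 5)]
   so B = (18, 5)
3. N_x = 35/2  [2·N = B+C = (18, 5)+(17, 5)]
4. N_y = 5  [2·N = B+C = (18, 5)+(17, 5)]
   so N = (35/2, 5)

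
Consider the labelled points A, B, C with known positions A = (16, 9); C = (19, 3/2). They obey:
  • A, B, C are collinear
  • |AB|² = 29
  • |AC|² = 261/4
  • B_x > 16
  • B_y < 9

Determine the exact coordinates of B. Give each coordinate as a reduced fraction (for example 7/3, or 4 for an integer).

1. B_x = 18  [[A, B, C are collinear ⇒ -15/2x-3y+147=0] ∩ [|B−(16, 9)|²=29]]
2. B_y = 4  [[A, B, C are collinear ⇒ -15/2x-3y+147=0] ∩ [|B−(16, 9)|²=29]]
   so B = (18, 4)

B = (18, 4)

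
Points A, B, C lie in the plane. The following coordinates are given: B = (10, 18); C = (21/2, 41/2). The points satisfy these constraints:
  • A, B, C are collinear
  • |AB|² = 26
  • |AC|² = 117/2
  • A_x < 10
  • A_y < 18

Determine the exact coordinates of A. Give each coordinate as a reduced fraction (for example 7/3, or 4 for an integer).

1. A_x = 9  [[A, B, C are collinear ⇒ -5/2x+1/2y+16=0] ∩ [|A−(10, 18)|²=26]]
2. A_y = 13  [[A, B, C are collinear ⇒ -5/2x+1/2y+16=0] ∩ [|A−(10, 18)|²=26]]
   so A = (9, 13)

A = (9, 13)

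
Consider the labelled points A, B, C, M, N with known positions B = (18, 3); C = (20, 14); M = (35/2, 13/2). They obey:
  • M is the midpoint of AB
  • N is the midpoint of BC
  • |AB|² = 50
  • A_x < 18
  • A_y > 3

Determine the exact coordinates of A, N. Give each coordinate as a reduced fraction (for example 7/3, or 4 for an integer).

1. A_x = 17  [A = 2·M−B = 2·(35/2, 13/2)−(18, 3)]
2. A_y = 10  [A = 2·M−B = 2·(35/2, 13/2)−(18, 3)]
   so A = (17, 10)
3. N_x = 19  [2·N = B+C = (18, 3)+(20, 14)]
4. N_y = 17/2  [2·N = B+C = (18, 3)+(20, 14)]
   so N = (19, 17/2)

A = (17, 10)
N = (19, 17/2)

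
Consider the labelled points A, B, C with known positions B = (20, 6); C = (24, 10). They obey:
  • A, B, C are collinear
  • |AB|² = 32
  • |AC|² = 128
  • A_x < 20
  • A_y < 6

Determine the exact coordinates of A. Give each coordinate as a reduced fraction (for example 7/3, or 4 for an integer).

1. A_x = 16  [[A, B, C are collinear ⇒ -4x+4y+56=0] ∩ [|A−(20, 6)|²=32]]
2. A_y = 2  [[A, B, C are collinear ⇒ -4x+4y+56=0] ∩ [|A−(20, 6)|²=32]]
   so A = (16, 2)

A = (16, 2)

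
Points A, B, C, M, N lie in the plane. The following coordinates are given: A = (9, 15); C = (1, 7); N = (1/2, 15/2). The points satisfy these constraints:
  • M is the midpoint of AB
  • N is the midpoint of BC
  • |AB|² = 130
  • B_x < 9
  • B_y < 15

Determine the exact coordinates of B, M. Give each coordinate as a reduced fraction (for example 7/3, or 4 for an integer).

B = (0, 8)
M = (9/2, 23/2)

1. B_x = 0  [B = 2·N−C = 2·(1/2, 15/2)−(1, 7)]
2. B_y = 8  [B = 2·N−C = 2·(1/2, 15/2)−(1, 7)]
   so B = (0, 8)
3. M_x = 9/2  [2·M = A+B = (9, 15)+(0, 8)]
4. M_y = 23/2  [2·M = A+B = (9, 15)+(0, 8)]
   so M = (9/2, 23/2)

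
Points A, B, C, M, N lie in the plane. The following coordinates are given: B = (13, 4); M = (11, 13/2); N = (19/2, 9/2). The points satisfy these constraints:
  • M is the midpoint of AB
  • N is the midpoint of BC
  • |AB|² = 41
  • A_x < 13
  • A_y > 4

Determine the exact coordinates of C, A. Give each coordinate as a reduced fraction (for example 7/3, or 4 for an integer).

1. A_x = 9  [A = 2·M−B = 2·(11, 13/2)−(13, 4)]
2. A_y = 9  [A = 2·M−B = 2·(11, 13/2)−(13, 4)]
   so A = (9, 9)
3. C_x = 6  [C = 2·N−B = 2·(19/2, 9/2)−(13, 4)]
4. C_y = 5  [C = 2·N−B = 2·(19/2, 9/2)−(13, 4)]
   so C = (6, 5)

C = (6, 5)
A = (9, 9)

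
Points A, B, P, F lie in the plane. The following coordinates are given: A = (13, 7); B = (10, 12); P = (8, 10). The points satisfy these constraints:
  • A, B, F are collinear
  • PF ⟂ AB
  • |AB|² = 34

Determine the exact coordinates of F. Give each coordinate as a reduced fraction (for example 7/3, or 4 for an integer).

F = (176/17, 194/17)

1. F_x = 176/17  [[A, B, F are collinear ⇒ -5x-3y+86=0] ∩ [PF ⟂ AB ⇒ -3x+5y-26=0]]
2. F_y = 194/17  [[A, B, F are collinear ⇒ -5x-3y+86=0] ∩ [PF ⟂ AB ⇒ -3x+5y-26=0]]
   so F = (176/17, 194/17)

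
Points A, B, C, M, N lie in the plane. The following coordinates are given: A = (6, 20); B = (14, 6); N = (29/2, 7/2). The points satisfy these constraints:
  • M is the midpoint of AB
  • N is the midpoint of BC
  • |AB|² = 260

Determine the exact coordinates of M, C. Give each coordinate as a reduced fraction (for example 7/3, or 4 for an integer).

1. M_x = 10  [2·M = A+B = (6, 20)+(14, 6)]
2. M_y = 13  [2·M = A+B = (6, 20)+(14, 6)]
   so M = (10, 13)
3. C_x = 15  [C = 2·N−B = 2·(29/2, 7/2)−(14, 6)]
4. C_y = 1  [C = 2·N−B = 2·(29/2, 7/2)−(14, 6)]
   so C = (15, 1)

M = (10, 13)
C = (15, 1)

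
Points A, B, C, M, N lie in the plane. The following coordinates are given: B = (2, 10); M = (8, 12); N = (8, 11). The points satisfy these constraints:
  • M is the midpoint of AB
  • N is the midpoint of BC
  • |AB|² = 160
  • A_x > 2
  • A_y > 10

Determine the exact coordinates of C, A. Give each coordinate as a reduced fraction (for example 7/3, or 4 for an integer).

C = (14, 12)
A = (14, 14)

1. A_x = 14  [A = 2·M−B = 2·(8, 12)−(2, 10)]
2. A_y = 14  [A = 2·M−B = 2·(8, 12)−(2, 10)]
   so A = (14, 14)
3. C_x = 14  [C = 2·N−B = 2·(8, 11)−(2, 10)]
4. C_y = 12  [C = 2·N−B = 2·(8, 11)−(2, 10)]
   so C = (14, 12)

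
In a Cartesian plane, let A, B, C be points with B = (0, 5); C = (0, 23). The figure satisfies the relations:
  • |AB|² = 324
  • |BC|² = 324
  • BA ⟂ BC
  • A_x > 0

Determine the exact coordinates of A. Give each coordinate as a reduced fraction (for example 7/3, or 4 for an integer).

A = (18, 5)

1. A_x = 18  [[BA ⟂ BC ⇒ 18y-90=0] ∩ [|A−(0, 5)|²=324]]
2. A_y = 5  [[BA ⟂ BC ⇒ 18y-90=0] ∩ [|A−(0, 5)|²=324]]
   so A = (18, 5)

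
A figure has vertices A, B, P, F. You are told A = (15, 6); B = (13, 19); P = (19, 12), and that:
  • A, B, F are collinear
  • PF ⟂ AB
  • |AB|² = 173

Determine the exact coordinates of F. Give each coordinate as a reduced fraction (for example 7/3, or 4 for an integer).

F = (2455/173, 1948/173)

1. F_x = 2455/173  [[A, B, F are collinear ⇒ -13x-2y+207=0] ∩ [PF ⟂ AB ⇒ -2x+13y-118=0]]
2. F_y = 1948/173  [[A, B, F are collinear ⇒ -13x-2y+207=0] ∩ [PF ⟂ AB ⇒ -2x+13y-118=0]]
   so F = (2455/173, 1948/173)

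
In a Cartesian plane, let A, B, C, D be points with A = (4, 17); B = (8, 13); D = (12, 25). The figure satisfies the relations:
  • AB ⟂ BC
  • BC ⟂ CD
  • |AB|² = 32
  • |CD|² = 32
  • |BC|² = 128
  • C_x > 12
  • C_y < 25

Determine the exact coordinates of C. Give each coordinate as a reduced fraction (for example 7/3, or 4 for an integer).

1. C_x = 16  [[AB ⟂ BC ⇒ 4x-4y+20=0] ∩ [|C−(12, 25)|²=32]]
2. C_y = 21  [[AB ⟂ BC ⇒ 4x-4y+20=0] ∩ [|C−(12, 25)|²=32]]
   so C = (16, 21)

C = (16, 21)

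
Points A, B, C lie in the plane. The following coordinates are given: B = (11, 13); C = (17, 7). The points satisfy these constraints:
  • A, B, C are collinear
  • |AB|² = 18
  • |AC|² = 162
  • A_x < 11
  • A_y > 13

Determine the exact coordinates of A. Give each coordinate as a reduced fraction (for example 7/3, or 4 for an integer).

1. A_x = 8  [[A, B, C are collinear ⇒ 6x+6y-144=0] ∩ [|A−(11, 13)|²=18]]
2. A_y = 16  [[A, B, C are collinear ⇒ 6x+6y-144=0] ∩ [|A−(11, 13)|²=18]]
   so A = (8, 16)

A = (8, 16)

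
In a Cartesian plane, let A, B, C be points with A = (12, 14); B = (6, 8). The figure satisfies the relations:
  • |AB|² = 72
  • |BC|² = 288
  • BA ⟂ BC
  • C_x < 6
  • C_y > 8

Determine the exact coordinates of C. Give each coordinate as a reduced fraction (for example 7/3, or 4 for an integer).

1. C_x = -6  [[BA ⟂ BC ⇒ 6x+6y-84=0] ∩ [|C−(6, 8)|²=288]]
2. C_y = 20  [[BA ⟂ BC ⇒ 6x+6y-84=0] ∩ [|C−(6, 8)|²=288]]
   so C = (-6, 20)

C = (-6, 20)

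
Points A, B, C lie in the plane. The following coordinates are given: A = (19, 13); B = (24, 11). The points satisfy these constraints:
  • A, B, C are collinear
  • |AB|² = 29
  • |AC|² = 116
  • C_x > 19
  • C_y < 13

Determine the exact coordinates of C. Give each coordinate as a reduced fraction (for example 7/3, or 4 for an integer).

C = (29, 9)

1. C_x = 29  [[A, B, C are collinear ⇒ 2x+5y-103=0] ∩ [|C−(19, 13)|²=116]]
2. C_y = 9  [[A, B, C are collinear ⇒ 2x+5y-103=0] ∩ [|C−(19, 13)|²=116]]
   so C = (29, 9)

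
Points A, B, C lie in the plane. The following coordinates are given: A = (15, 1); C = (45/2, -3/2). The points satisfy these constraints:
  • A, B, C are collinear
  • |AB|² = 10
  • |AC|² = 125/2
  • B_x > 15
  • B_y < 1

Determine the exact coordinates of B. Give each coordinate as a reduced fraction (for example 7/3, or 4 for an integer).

B = (18, 0)

1. B_x = 18  [[A, B, C are collinear ⇒ -5/2x-15/2y+45=0] ∩ [|B−(15, 1)|²=10]]
2. B_y = 0  [[A, B, C are collinear ⇒ -5/2x-15/2y+45=0] ∩ [|B−(15, 1)|²=10]]
   so B = (18, 0)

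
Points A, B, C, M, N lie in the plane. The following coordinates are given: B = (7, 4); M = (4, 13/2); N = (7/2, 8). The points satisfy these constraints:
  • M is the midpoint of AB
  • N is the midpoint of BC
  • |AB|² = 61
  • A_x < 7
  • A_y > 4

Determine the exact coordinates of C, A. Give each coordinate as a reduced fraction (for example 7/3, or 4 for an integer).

1. A_x = 1  [A = 2·M−B = 2·(4, 13/2)−(7, 4)]
2. A_y = 9  [A = 2·M−B = 2·(4, 13/2)−(7, 4)]
   so A = (1, 9)
3. C_x = 0  [C = 2·N−B = 2·(7/2, 8)−(7, 4)]
4. C_y = 12  [C = 2·N−B = 2·(7/2, 8)−(7, 4)]
   so C = (0, 12)

C = (0, 12)
A = (1, 9)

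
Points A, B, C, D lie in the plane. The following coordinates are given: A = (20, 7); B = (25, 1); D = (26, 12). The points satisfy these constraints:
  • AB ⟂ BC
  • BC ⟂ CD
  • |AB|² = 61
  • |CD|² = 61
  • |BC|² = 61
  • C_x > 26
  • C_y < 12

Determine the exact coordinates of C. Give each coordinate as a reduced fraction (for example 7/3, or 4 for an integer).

C = (31, 6)

1. C_x = 31  [[AB ⟂ BC ⇒ 5x-6y-119=0] ∩ [|C−(26, 12)|²=61]]
2. C_y = 6  [[AB ⟂ BC ⇒ 5x-6y-119=0] ∩ [|C−(26, 12)|²=61]]
   so C = (31, 6)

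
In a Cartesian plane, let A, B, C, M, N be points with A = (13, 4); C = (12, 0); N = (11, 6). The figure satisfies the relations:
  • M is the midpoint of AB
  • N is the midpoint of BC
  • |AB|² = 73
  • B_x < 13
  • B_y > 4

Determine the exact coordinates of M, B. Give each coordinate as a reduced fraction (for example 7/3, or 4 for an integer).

1. B_x = 10  [B = 2·N−C = 2·(11, 6)−(12, 0)]
2. B_y = 12  [B = 2·N−C = 2·(11, 6)−(12, 0)]
   so B = (10, 12)
3. M_x = 23/2  [2·M = A+B = (13, 4)+(10, 12)]
4. M_y = 8  [2·M = A+B = (13, 4)+(10, 12)]
   so M = (23/2, 8)

M = (23/2, 8)
B = (10, 12)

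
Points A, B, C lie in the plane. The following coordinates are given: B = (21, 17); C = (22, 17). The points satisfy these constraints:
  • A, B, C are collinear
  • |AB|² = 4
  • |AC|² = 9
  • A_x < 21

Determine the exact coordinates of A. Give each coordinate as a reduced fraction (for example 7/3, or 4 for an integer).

1. A_x = 19  [[A, B, C are collinear ⇒ 1y-17=0] ∩ [|A−(21, 17)|²=4]]
2. A_y = 17  [[A, B, C are collinear ⇒ 1y-17=0] ∩ [|A−(21, 17)|²=4]]
   so A = (19, 17)

A = (19, 17)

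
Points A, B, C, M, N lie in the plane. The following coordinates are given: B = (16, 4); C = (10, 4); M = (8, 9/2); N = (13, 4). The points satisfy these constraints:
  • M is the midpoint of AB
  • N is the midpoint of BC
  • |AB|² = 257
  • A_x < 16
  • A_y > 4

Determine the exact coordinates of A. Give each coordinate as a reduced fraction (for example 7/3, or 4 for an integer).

1. A_x = 0  [A = 2·M−B = 2·(8, 9/2)−(16, 4)]
2. A_y = 5  [A = 2·M−B = 2·(8, 9/2)−(16, 4)]
   so A = (0, 5)

A = (0, 5)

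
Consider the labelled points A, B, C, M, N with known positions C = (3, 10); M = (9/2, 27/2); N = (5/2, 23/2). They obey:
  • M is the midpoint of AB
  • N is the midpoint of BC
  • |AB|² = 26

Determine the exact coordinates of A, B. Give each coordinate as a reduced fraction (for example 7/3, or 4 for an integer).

1. B_x = 2  [B = 2·N−C = 2·(5/2, 23/2)−(3, 10)]
2. B_y = 13  [B = 2·N−C = 2·(5/2, 23/2)−(3, 10)]
   so B = (2, 13)
3. A_x = 7  [A = 2·M−B = 2·(9/2, 27/2)−(2, 13)]
4. A_y = 14  [A = 2·M−B = 2·(9/2, 27/2)−(2, 13)]
   so A = (7, 14)

A = (7, 14)
B = (2, 13)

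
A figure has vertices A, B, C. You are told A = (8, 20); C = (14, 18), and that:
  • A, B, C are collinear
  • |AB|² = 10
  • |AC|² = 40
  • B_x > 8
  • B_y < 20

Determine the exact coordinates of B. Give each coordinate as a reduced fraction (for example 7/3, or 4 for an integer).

1. B_x = 11  [[A, B, C are collinear ⇒ -2x-6y+136=0] ∩ [|B−(8, 20)|²=10]]
2. B_y = 19  [[A, B, C are collinear ⇒ -2x-6y+136=0] ∩ [|B−(8, 20)|²=10]]
   so B = (11, 19)

B = (11, 19)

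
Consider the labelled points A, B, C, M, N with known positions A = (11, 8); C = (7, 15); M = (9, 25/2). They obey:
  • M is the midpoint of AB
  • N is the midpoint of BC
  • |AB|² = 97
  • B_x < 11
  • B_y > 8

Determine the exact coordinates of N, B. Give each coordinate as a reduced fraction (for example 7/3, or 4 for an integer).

1. B_x = 7  [B = 2·M−A = 2·(9, 25/2)−(11, 8)]
2. B_y = 17  [B = 2·M−A = 2·(9, 25/2)−(11, 8)]
   so B = (7, 17)
3. N_x = 7  [2·N = B+C = (7, 17)+(7, 15)]
4. N_y = 16  [2·N = B+C = (7, 17)+(7, 15)]
   so N = (7, 16)

N = (7, 16)
B = (7, 17)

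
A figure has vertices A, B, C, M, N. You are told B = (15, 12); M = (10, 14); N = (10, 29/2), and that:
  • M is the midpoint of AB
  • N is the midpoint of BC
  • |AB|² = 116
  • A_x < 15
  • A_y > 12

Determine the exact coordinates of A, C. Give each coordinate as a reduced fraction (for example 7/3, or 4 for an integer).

A = (5, 16)
C = (5, 17)

1. A_x = 5  [A = 2·M−B = 2·(10, 14)−(15, 12)]
2. A_y = 16  [A = 2·M−B = 2·(10, 14)−(15, 12)]
   so A = (5, 16)
3. C_x = 5  [C = 2·N−B = 2·(10, 29/2)−(15, 12)]
4. C_y = 17  [C = 2·N−B = 2·(10, 29/2)−(15, 12)]
   so C = (5, 17)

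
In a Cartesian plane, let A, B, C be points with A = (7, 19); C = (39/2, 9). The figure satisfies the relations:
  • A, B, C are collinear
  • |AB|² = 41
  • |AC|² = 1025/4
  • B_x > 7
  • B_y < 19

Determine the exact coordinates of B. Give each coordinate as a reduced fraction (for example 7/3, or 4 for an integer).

1. B_x = 12  [[A, B, C are collinear ⇒ -10x-25/2y+615/2=0] ∩ [|B−(7, 19)|²=41]]
2. B_y = 15  [[A, B, C are collinear ⇒ -10x-25/2y+615/2=0] ∩ [|B−(7, 19)|²=41]]
   so B = (12, 15)

B = (12, 15)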